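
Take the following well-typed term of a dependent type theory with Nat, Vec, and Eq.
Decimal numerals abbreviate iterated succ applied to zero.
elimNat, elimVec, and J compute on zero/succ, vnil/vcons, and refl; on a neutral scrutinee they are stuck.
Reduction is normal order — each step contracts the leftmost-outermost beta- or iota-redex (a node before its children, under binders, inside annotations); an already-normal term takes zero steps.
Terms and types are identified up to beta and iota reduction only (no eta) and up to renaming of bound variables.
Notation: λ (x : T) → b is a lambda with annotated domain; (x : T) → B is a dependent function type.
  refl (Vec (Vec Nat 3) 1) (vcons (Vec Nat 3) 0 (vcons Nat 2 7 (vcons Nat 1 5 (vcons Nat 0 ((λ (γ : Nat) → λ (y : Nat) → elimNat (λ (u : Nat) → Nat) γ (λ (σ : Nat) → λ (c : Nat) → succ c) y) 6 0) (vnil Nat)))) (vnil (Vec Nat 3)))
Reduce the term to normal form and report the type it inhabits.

resulting normal form:
  refl (Vec (Vec Nat 3) 1) (vcons (Vec Nat 3) 0 (vcons Nat 2 7 (vcons Nat 1 5 (vcons Nat 0 6 (vnil Nat)))) (vnil (Vec Nat 3)))
type:
  Eq (Vec (Vec Nat 3) 1) (vcons (Vec Nat 3) 0 (vcons Nat 2 7 (vcons Nat 1 5 (vcons Nat 0 6 (vnil Nat)))) (vnil (Vec Nat 3))) (vcons (Vec Nat 3) 0 (vcons Nat 2 7 (vcons Nat 1 5 (vcons Nat 0 6 (vnil Nat)))) (vnil (Vec Nat 3)))
observation: 3 normal-order steps normalize the term, beginning with a beta-redex.


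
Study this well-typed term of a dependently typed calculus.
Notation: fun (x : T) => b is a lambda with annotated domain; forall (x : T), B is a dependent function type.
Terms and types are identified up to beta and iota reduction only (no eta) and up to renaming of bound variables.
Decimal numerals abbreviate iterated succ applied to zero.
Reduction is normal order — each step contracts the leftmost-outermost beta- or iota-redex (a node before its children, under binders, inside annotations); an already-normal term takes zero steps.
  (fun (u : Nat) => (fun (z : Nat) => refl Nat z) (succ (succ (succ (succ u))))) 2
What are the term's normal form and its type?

reduced normal form:
  refl Nat 6
inferred type:
  Eq Nat 6 6
observation: the first redex contracted is a beta-redex; the normal form is reached in 2 normal-order steps.


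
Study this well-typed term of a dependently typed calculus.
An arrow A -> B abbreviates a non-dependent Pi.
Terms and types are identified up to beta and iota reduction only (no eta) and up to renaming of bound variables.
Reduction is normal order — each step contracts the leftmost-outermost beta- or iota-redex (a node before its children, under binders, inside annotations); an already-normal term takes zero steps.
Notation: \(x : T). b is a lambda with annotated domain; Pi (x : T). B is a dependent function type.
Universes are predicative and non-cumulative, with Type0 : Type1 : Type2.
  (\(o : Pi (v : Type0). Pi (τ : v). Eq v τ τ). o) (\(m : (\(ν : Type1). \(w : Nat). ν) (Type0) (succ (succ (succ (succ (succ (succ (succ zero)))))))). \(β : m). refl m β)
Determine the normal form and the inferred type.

reduced normal form:
  \(o : Type0). \(v : o). refl o v
the term's type:
  Pi (o : Type0). Pi (v : o). Eq o v v
observation: the first redex contracted is a beta-redex; the normal form is reached in 3 normal-order steps.


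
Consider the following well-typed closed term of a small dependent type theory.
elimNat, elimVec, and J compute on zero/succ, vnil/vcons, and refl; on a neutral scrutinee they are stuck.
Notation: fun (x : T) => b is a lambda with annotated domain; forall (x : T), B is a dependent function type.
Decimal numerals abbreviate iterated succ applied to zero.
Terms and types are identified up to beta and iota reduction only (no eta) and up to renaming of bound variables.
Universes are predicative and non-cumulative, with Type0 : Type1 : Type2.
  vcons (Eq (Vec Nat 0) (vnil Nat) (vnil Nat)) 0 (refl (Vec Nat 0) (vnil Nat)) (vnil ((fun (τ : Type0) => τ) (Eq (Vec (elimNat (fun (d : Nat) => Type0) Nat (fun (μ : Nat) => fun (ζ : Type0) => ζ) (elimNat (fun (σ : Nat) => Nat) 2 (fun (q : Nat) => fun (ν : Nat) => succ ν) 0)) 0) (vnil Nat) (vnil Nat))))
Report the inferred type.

type:
  Vec (Eq (Vec Nat 0) (vnil Nat) (vnil Nat)) 1


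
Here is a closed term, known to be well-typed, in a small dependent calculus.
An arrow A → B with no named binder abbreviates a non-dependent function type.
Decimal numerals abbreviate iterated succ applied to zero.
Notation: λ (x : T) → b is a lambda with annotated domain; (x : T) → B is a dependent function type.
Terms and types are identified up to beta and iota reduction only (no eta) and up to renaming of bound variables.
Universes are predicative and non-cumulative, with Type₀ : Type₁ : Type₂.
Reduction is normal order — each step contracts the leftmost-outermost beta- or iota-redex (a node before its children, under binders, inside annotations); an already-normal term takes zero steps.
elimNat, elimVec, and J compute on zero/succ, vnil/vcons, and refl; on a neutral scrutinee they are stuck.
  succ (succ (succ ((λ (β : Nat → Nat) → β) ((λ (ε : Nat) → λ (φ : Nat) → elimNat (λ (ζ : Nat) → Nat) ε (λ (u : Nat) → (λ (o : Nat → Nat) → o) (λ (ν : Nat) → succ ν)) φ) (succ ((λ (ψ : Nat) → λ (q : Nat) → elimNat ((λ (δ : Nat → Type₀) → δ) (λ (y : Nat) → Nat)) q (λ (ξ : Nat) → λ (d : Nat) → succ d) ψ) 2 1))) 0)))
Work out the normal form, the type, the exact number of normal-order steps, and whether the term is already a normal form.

resulting normal form:
  7
the term's type:
  Nat
steps to reach normal form (normal order): 13
already normal: no
first redex: a beta-redex


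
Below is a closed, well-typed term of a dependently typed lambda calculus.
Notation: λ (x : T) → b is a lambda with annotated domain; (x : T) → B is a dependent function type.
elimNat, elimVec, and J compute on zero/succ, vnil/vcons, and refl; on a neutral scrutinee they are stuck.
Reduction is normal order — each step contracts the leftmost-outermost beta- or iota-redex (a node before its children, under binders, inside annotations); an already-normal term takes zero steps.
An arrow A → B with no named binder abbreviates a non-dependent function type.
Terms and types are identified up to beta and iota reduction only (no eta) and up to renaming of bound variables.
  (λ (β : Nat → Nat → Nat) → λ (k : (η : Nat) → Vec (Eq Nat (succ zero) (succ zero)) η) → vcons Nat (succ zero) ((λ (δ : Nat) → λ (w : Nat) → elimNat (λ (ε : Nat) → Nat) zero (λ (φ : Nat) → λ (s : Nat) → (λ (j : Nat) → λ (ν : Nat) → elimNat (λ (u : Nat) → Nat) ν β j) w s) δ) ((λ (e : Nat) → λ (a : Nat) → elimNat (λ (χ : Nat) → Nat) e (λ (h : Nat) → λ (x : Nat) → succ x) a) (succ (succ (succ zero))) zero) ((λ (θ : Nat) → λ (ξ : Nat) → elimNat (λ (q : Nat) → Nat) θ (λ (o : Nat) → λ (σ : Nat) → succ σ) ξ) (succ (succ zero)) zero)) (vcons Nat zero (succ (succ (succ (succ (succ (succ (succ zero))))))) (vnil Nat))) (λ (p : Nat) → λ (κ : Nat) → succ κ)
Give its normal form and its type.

reduced normal form:
  λ (β : (k : Nat) → Vec (Eq Nat (succ zero) (succ zero)) k) → vcons Nat (succ zero) (succ (succ (succ (succ (succ (succ zero)))))) (vcons Nat zero (succ (succ (succ (succ (succ (succ (succ zero))))))) (vnil Nat))
the term's type:
  ((β : Nat) → Vec (Eq Nat (succ zero) (succ zero)) β) → Vec Nat (succ (succ zero))
observation: reduction starts at a beta-redex, and 28 normal-order steps reach the normal form.


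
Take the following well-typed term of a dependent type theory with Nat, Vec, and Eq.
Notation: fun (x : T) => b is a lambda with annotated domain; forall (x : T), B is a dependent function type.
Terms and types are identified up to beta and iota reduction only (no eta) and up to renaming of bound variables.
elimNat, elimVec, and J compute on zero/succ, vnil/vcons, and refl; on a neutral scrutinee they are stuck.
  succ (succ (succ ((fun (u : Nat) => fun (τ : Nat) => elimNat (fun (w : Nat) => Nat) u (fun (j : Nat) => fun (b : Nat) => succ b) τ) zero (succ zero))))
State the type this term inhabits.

inferred type:
  Nat


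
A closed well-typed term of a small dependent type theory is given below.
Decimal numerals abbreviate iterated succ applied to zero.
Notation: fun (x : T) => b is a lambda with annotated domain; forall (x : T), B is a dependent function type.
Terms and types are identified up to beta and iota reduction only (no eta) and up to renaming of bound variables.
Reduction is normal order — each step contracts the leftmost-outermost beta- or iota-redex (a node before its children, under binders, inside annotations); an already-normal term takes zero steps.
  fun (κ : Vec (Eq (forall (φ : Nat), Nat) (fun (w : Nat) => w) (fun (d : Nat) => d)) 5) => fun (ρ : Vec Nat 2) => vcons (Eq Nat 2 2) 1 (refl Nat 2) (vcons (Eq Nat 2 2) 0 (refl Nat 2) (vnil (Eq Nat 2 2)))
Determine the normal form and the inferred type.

resulting normal form:
  fun (κ : Vec (Eq (forall (φ : Nat), Nat) (fun (w : Nat) => w) (fun (d : Nat) => d)) 5) => fun (ρ : Vec Nat 2) => vcons (Eq Nat 2 2) 1 (refl Nat 2) (vcons (Eq Nat 2 2) 0 (refl Nat 2) (vnil (Eq Nat 2 2)))
inferred type:
  forall (κ : Vec (Eq (forall (φ : Nat), Nat) (fun (w : Nat) => w) (fun (d : Nat) => d)) 5), forall (ρ : Vec Nat 2), Vec (Eq Nat 2 2) 2
observation: the term is already in normal form.


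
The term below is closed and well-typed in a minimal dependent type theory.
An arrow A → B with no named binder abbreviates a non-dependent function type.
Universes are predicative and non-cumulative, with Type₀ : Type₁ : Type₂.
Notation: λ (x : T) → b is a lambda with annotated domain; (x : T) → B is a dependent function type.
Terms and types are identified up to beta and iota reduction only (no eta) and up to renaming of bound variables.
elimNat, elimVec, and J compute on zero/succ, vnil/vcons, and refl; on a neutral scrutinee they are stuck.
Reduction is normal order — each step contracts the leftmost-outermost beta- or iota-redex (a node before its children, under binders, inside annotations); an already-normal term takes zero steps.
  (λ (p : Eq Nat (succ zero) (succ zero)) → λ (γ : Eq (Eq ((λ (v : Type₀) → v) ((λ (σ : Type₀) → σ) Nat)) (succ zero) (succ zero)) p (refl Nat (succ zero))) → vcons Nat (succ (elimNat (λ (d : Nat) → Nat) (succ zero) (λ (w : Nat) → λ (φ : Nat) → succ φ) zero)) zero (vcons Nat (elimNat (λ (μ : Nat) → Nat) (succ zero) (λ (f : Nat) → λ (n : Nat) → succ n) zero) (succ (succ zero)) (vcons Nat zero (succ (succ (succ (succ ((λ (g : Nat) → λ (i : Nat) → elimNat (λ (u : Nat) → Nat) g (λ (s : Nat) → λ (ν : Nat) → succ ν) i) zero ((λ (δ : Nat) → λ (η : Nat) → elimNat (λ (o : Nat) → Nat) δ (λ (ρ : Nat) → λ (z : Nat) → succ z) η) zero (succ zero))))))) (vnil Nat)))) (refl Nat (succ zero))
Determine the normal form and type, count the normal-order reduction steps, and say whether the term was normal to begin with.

reduced normal form:
  λ (p : Eq (Eq Nat (succ zero) (succ zero)) (refl Nat (succ zero)) (refl Nat (succ zero))) → vcons Nat (succ (succ zero)) zero (vcons Nat (succ zero) (succ (succ zero)) (vcons Nat zero (succ (succ (succ (succ (succ zero))))) (vnil Nat)))
type:
  Eq (Eq Nat (succ zero) (succ zero)) (refl Nat (succ zero)) (refl Nat (succ zero)) → Vec Nat (succ (succ (succ zero)))
normal-order step count: 17
term was already normal: no
first redex: a beta-redex


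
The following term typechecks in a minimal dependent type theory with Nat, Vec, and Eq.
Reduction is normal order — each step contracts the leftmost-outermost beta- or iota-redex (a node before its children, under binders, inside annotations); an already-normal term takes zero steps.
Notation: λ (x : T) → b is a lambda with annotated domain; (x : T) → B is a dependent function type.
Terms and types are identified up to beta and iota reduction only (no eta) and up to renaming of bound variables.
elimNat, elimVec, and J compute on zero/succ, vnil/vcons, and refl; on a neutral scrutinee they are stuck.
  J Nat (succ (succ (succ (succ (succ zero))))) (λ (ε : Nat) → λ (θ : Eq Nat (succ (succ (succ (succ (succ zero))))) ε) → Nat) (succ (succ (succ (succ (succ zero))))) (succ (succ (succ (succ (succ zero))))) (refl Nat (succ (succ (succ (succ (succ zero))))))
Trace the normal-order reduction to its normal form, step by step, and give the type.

normal-order reduction:
  J Nat (succ (succ (succ (succ (succ zero))))) (λ (ε : Nat) → λ (θ : Eq Nat (succ (succ (succ (succ (succ zero))))) ε) → Nat) (succ (succ (succ (succ (succ zero))))) (succ (succ (succ (succ (succ zero))))) (refl Nat (succ (succ (succ (succ (succ zero))))))
  ~> succ (succ (succ (succ (succ zero))))
the term's type:
  Nat


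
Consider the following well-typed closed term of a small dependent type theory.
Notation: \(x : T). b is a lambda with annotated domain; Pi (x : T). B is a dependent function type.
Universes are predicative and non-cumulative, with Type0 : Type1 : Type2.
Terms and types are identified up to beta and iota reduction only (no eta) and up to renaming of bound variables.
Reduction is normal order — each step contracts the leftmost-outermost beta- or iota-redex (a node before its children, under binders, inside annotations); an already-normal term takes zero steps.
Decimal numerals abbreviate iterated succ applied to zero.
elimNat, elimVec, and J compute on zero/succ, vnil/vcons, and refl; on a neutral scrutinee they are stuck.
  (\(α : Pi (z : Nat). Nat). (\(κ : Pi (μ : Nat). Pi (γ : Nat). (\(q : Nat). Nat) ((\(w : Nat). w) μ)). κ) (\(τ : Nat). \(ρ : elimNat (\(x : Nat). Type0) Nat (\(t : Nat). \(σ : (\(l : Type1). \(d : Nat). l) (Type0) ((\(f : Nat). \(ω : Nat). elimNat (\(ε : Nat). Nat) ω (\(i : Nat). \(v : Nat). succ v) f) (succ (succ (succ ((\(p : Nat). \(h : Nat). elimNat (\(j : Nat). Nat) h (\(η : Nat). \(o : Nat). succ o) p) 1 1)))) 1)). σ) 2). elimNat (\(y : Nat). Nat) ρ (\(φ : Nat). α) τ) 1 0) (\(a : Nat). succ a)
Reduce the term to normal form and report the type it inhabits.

reduced normal form:
  1
inferred type:
  Nat
observation: 8 normal-order steps normalize the term, beginning with a beta-redex.


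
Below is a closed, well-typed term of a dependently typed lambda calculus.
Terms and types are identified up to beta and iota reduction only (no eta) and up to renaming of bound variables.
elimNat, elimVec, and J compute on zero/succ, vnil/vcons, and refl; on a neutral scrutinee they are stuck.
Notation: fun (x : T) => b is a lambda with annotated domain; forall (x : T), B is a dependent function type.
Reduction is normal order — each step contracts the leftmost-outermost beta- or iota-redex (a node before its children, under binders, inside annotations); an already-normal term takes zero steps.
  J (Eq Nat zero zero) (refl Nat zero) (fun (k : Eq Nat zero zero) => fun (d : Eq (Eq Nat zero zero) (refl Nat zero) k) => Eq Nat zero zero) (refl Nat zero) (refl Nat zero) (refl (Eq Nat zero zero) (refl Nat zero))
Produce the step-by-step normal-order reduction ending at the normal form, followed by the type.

normal-order reduction:
  J (Eq Nat zero zero) (refl Nat zero) (fun (k : Eq Nat zero zero) => fun (d : Eq (Eq Nat zero zero) (refl Nat zero) k) => Eq Nat zero zero) (refl Nat zero) (refl Nat zero) (refl (Eq Nat zero zero) (refl Nat zero))
  ~> refl Nat zero
the term's type:
  Eq Nat zero zero


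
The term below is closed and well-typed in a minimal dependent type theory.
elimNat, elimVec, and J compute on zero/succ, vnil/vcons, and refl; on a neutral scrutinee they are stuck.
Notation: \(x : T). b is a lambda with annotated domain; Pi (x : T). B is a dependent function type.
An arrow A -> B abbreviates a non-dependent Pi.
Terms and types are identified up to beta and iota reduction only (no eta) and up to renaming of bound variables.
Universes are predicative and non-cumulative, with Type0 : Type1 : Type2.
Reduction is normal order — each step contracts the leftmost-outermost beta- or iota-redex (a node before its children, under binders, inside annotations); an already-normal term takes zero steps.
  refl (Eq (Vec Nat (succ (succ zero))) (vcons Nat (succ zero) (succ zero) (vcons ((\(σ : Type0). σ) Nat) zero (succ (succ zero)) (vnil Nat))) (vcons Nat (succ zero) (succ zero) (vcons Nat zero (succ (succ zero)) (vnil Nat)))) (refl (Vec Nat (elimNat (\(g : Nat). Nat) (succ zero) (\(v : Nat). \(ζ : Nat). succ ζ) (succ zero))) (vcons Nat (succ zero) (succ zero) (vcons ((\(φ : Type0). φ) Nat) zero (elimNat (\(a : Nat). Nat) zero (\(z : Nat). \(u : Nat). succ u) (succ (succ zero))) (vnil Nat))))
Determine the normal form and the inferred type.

resulting normal form:
  refl (Eq (Vec Nat (succ (succ zero))) (vcons Nat (succ zero) (succ zero) (vcons Nat zero (succ (succ zero)) (vnil Nat))) (vcons Nat (succ zero) (succ zero) (vcons Nat zero (succ (succ zero)) (vnil Nat)))) (refl (Vec Nat (succ (succ zero))) (vcons Nat (succ zero) (succ zero) (vcons Nat zero (succ (succ zero)) (vnil Nat))))
the term's type:
  Eq (Eq (Vec Nat (succ (succ zero))) (vcons Nat (succ zero) (succ zero) (vcons Nat zero (succ (succ zero)) (vnil Nat))) (vcons Nat (succ zero) (succ zero) (vcons Nat zero (succ (succ zero)) (vnil Nat)))) (refl (Vec Nat (succ (succ zero))) (vcons Nat (succ zero) (succ zero) (vcons Nat zero (succ (succ zero)) (vnil Nat)))) (refl (Vec Nat (succ (succ zero))) (vcons Nat (succ zero) (succ zero) (vcons Nat zero (succ (succ zero)) (vnil Nat))))
observation: contracting a beta-redex first, the term normalizes in 13 steps.


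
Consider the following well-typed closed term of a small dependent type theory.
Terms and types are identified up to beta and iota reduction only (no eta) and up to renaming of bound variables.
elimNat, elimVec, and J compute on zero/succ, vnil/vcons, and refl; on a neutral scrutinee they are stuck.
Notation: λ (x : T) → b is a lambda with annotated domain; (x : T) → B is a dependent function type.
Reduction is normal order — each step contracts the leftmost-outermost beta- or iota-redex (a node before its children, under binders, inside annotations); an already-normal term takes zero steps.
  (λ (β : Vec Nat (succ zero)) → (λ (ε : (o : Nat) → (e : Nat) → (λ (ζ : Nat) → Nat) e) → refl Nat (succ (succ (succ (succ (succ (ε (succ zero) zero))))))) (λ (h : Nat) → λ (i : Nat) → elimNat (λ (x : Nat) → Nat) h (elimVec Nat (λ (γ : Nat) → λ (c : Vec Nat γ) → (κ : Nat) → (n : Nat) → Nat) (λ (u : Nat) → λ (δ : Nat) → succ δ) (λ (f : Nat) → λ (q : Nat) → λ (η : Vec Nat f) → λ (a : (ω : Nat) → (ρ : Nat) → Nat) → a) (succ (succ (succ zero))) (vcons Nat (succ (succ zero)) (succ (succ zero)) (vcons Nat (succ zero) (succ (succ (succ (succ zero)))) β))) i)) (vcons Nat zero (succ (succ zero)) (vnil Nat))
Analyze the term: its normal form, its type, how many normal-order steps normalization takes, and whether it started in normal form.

resulting normal form:
  refl Nat (succ (succ (succ (succ (succ (succ zero))))))
type:
  Eq Nat (succ (succ (succ (succ (succ (succ zero)))))) (succ (succ (succ (succ (succ (succ zero))))))
steps to reach normal form (normal order): 5
already normal: no
first redex: a beta-redex


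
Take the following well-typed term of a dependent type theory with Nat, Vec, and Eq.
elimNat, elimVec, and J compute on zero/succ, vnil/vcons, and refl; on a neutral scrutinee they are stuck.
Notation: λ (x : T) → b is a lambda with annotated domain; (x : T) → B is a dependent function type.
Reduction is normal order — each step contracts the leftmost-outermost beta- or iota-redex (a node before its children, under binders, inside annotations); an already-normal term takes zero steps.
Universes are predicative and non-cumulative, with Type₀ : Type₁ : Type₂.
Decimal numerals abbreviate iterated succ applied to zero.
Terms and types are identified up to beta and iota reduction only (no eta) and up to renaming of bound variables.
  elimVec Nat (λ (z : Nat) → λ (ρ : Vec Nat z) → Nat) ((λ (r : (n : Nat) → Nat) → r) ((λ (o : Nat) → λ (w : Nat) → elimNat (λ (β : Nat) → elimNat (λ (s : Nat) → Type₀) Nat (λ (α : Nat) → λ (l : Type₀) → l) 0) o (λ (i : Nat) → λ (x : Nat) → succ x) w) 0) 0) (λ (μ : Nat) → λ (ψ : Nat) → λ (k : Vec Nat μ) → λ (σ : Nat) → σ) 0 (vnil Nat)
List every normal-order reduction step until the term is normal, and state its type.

reduction (normal order):
  elimVec Nat (λ (z : Nat) → λ (ρ : Vec Nat z) → Nat) ((λ (r : (n : Nat) → Nat) → r) ((λ (o : Nat) → λ (w : Nat) → elimNat (λ (β : Nat) → elimNat (λ (s : Nat) → Type₀) Nat (λ (α : Nat) → λ (l : Type₀) → l) 0) o (λ (i : Nat) → λ (x : Nat) → succ x) w) 0) 0) (λ (μ : Nat) → λ (ψ : Nat) → λ (k : Vec Nat μ) → λ (σ : Nat) → σ) 0 (vnil Nat)
  ~> (λ (z : (ρ : Nat) → Nat) → z) ((λ (r : Nat) → λ (n : Nat) → elimNat (λ (o : Nat) → elimNat (λ (w : Nat) → Type₀) Nat (λ (β : Nat) → λ (s : Type₀) → s) 0) r (λ (α : Nat) → λ (l : Nat) → succ l) n) 0) 0
  ~> (λ (z : Nat) → λ (ρ : Nat) → elimNat (λ (r : Nat) → elimNat (λ (n : Nat) → Type₀) Nat (λ (o : Nat) → λ (w : Type₀) → w) 0) z (λ (β : Nat) → λ (s : Nat) → succ s) ρ) 0 0
  ~> (λ (z : Nat) → elimNat (λ (ρ : Nat) → elimNat (λ (r : Nat) → Type₀) Nat (λ (n : Nat) → λ (o : Type₀) → o) 0) 0 (λ (w : Nat) → λ (β : Nat) → succ β) z) 0
  ~> elimNat (λ (z : Nat) → elimNat (λ (ρ : Nat) → Type₀) Nat (λ (r : Nat) → λ (n : Type₀) → n) 0) 0 (λ (o : Nat) → λ (w : Nat) → succ w) 0
  ~> 0
the term's type:
  Nat


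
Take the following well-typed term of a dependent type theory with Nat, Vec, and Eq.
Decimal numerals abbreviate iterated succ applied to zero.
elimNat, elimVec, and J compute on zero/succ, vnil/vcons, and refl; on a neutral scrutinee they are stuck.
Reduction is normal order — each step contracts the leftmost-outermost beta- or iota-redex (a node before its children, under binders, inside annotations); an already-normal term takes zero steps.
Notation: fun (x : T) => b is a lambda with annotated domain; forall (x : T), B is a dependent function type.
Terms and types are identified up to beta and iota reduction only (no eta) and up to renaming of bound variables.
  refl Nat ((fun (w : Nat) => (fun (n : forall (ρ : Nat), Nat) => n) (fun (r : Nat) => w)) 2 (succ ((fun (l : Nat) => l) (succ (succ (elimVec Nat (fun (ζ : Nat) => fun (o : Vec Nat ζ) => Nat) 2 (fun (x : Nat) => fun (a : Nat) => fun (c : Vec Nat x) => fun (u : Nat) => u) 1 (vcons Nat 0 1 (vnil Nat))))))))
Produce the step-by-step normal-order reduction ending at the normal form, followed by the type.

normal-order reduction sequence:
  refl Nat ((fun (w : Nat) => (fun (n : forall (ρ : Nat), Nat) => n) (fun (r : Nat) => w)) 2 (succ ((fun (l : Nat) => l) (succ (succ (elimVec Nat (fun (ζ : Nat) => fun (o : Vec Nat ζ) => Nat) 2 (fun (x : Nat) => fun (a : Nat) => fun (c : Vec Nat x) => fun (u : Nat) => u) 1 (vcons Nat 0 1 (vnil Nat))))))))
  ~> refl Nat ((fun (w : forall (n : Nat), Nat) => w) (fun (ρ : Nat) => 2) (succ ((fun (r : Nat) => r) (succ (succ (elimVec Nat (fun (l : Nat) => fun (ζ : Vec Nat l) => Nat) 2 (fun (o : Nat) => fun (x : Nat) => fun (a : Vec Nat o) => fun (c : Nat) => c) 1 (vcons Nat 0 1 (vnil Nat))))))))
  ~> refl Nat ((fun (w : Nat) => 2) (succ ((fun (n : Nat) => n) (succ (succ (elimVec Nat (fun (ρ : Nat) => fun (r : Vec Nat ρ) => Nat) 2 (fun (l : Nat) => fun (ζ : Nat) => fun (o : Vec Nat l) => fun (x : Nat) => x) 1 (vcons Nat 0 1 (vnil Nat))))))))
  ~> refl Nat 2
the term's type:
  Eq Nat 2 2


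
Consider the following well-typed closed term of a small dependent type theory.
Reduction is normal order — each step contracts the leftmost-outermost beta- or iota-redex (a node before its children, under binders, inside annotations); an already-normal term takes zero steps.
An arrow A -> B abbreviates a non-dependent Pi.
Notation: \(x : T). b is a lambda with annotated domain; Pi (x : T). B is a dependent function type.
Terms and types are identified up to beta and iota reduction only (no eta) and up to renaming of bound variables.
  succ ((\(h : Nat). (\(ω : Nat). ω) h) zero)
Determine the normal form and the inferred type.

normal form:
  succ zero
type:
  Nat


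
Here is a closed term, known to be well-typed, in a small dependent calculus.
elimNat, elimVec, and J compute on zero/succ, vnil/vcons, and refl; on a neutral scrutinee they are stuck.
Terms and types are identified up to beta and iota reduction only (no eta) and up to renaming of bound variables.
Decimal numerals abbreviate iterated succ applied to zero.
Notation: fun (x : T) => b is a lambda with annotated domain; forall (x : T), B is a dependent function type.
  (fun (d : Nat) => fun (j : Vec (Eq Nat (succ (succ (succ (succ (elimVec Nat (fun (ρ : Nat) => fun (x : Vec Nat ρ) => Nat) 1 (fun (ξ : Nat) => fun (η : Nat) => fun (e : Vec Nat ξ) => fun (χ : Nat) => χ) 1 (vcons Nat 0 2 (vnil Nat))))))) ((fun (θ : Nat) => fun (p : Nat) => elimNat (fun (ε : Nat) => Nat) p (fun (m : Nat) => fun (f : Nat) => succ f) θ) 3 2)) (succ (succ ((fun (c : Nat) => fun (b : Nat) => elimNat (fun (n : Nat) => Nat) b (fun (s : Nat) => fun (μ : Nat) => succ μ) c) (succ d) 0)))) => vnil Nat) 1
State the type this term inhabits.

the term's type:
  forall (d : Vec (Eq Nat 5 5) 4), Vec Nat 0


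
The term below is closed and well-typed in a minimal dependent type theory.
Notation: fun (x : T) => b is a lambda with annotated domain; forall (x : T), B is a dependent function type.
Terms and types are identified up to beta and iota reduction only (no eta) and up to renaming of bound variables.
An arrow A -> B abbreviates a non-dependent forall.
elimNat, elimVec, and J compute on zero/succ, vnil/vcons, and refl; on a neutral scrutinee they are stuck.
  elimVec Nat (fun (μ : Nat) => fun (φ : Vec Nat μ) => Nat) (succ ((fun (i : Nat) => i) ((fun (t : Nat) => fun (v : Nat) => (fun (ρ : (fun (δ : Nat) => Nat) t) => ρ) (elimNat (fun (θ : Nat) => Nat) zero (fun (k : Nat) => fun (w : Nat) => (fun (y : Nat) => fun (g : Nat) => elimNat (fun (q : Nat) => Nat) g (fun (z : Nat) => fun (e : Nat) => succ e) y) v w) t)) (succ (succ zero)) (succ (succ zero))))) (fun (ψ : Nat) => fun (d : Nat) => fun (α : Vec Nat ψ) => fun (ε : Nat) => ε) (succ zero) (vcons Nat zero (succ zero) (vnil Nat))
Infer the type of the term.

type:
  Nat


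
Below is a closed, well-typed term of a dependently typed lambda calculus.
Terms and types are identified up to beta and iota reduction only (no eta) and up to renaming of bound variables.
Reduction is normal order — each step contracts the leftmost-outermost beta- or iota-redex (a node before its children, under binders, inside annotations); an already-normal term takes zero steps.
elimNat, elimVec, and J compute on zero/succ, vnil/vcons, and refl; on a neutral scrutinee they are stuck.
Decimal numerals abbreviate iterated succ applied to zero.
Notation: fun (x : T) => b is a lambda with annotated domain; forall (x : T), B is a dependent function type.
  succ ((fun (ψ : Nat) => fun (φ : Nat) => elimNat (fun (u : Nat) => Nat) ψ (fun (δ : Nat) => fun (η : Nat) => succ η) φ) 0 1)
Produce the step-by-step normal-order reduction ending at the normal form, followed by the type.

normal-order reduction sequence:
  succ ((fun (ψ : Nat) => fun (φ : Nat) => elimNat (fun (u : Nat) => Nat) ψ (fun (δ : Nat) => fun (η : Nat) => succ η) φ) 0 1)
  ~> succ ((fun (ψ : Nat) => elimNat (fun (φ : Nat) => Nat) 0 (fun (u : Nat) => fun (δ : Nat) => succ δ) ψ) 1)
  ~> succ (elimNat (fun (ψ : Nat) => Nat) 0 (fun (φ : Nat) => fun (u : Nat) => succ u) 1)
  ~> succ ((fun (ψ : Nat) => fun (φ : Nat) => succ φ) 0 (elimNat (fun (u : Nat) => Nat) 0 (fun (δ : Nat) => fun (η : Nat) => succ η) 0))
  ~> succ ((fun (ψ : Nat) => succ ψ) (elimNat (fun (φ : Nat) => Nat) 0 (fun (u : Nat) => fun (δ : Nat) => succ δ) 0))
  ~> succ (succ (elimNat (fun (ψ : Nat) => Nat) 0 (fun (φ : Nat) => fun (u : Nat) => succ u) 0))
  ~> 2
inferred type:
  Nat


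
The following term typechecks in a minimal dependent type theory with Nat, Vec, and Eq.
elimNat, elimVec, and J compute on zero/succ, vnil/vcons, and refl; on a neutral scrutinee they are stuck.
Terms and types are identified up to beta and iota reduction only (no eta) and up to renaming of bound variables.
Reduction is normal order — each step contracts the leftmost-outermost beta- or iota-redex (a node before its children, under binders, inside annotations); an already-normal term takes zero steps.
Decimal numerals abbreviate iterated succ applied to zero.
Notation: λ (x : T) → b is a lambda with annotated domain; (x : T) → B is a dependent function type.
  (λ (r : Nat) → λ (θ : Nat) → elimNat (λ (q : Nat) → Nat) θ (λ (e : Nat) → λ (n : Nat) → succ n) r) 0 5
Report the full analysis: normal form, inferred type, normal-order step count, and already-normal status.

resulting normal form:
  5
inferred type:
  Nat
steps to reach normal form (normal order): 3
term was already normal: no
first contracted redex: a beta-redex


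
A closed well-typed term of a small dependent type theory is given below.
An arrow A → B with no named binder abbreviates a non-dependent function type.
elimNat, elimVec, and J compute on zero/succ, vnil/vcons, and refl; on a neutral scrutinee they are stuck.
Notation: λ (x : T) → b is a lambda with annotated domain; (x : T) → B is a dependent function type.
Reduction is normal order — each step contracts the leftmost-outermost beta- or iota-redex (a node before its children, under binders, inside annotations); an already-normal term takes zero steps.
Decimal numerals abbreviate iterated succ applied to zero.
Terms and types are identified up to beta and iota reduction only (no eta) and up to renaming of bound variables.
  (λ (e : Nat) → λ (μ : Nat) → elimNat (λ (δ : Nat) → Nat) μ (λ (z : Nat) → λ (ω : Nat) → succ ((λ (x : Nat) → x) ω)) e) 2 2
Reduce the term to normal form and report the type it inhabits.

normal form:
  4
type:
  Nat
observation: 11 normal-order steps separate the term from its normal form.


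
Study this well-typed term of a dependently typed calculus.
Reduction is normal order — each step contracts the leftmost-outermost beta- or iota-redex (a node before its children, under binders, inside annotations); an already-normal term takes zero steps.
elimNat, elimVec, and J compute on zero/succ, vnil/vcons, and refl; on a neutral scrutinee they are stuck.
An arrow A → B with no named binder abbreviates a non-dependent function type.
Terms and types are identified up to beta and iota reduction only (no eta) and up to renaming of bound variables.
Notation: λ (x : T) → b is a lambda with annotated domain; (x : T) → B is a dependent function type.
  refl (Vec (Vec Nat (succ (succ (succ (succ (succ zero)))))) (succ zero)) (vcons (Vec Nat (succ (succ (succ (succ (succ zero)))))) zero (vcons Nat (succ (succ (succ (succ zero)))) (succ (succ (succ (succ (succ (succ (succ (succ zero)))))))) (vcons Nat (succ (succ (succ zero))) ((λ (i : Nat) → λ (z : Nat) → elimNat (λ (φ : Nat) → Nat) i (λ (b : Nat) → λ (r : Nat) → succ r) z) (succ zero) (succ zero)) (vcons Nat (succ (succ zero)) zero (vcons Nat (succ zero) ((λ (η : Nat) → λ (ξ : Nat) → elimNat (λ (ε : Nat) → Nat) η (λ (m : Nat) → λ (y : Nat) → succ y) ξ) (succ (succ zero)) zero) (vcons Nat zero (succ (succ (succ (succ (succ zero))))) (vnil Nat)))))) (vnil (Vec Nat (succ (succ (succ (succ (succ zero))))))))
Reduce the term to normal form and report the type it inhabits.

normal form:
  refl (Vec (Vec Nat (succ (succ (succ (succ (succ zero)))))) (succ zero)) (vcons (Vec Nat (succ (succ (succ (succ (succ zero)))))) zero (vcons Nat (succ (succ (succ (succ zero)))) (succ (succ (succ (succ (succ (succ (succ (succ zero)))))))) (vcons Nat (succ (succ (succ zero))) (succ (succ zero)) (vcons Nat (succ (succ zero)) zero (vcons Nat (succ zero) (succ (succ zero)) (vcons Nat zero (succ (succ (succ (succ (succ zero))))) (vnil Nat)))))) (vnil (Vec Nat (succ (succ (succ (succ (succ zero))))))))
inferred type:
  Eq (Vec (Vec Nat (succ (succ (succ (succ (succ zero)))))) (succ zero)) (vcons (Vec Nat (succ (succ (succ (succ (succ zero)))))) zero (vcons Nat (succ (succ (succ (succ zero)))) (succ (succ (succ (succ (succ (succ (succ (succ zero)))))))) (vcons Nat (succ (succ (succ zero))) (succ (succ zero)) (vcons Nat (succ (succ zero)) zero (vcons Nat (succ zero) (succ (succ zero)) (vcons Nat zero (succ (succ (succ (succ (succ zero))))) (vnil Nat)))))) (vnil (Vec Nat (succ (succ (succ (succ (succ zero)))))))) (vcons (Vec Nat (succ (succ (succ (succ (succ zero)))))) zero (vcons Nat (succ (succ (succ (succ zero)))) (succ (succ (succ (succ (succ (succ (succ (succ zero)))))))) (vcons Nat (succ (succ (succ zero))) (succ (succ zero)) (vcons Nat (succ (succ zero)) zero (vcons Nat (succ zero) (succ (succ zero)) (vcons Nat zero (succ (succ (succ (succ (succ zero))))) (vnil Nat)))))) (vnil (Vec Nat (succ (succ (succ (succ (succ zero))))))))
observation: the first redex contracted is a beta-redex; the normal form is reached in 9 normal-order steps.


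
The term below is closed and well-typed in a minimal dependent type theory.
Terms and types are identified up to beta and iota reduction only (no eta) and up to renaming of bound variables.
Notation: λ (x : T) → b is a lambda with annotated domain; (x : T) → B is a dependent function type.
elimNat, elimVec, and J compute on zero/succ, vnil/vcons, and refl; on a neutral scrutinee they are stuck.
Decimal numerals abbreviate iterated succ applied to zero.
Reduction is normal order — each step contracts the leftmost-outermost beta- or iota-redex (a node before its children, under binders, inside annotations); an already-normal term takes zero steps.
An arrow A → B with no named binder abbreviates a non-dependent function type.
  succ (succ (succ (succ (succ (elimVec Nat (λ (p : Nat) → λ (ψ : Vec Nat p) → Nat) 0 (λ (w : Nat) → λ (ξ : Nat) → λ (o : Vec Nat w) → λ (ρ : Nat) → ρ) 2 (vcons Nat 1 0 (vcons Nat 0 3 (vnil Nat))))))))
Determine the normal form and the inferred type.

normal form:
  5
type:
  Nat


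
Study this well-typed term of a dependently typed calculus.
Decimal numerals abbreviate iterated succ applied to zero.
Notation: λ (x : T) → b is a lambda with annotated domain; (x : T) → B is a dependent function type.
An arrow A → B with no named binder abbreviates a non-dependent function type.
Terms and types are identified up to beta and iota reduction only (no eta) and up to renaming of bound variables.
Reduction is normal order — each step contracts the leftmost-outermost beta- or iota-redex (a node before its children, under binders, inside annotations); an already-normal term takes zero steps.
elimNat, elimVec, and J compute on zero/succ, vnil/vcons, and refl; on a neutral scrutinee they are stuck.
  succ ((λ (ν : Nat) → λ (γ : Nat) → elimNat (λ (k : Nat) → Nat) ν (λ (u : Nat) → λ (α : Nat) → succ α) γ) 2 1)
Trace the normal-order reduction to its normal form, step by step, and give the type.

normal-order reduction:
  succ ((λ (ν : Nat) → λ (γ : Nat) → elimNat (λ (k : Nat) → Nat) ν (λ (u : Nat) → λ (α : Nat) → succ α) γ) 2 1)
  ~> succ ((λ (ν : Nat) → elimNat (λ (γ : Nat) → Nat) 2 (λ (k : Nat) → λ (u : Nat) → succ u) ν) 1)
  ~> succ (elimNat (λ (ν : Nat) → Nat) 2 (λ (γ : Nat) → λ (k : Nat) → succ k) 1)
  ~> succ ((λ (ν : Nat) → λ (γ : Nat) → succ γ) 0 (elimNat (λ (k : Nat) → Nat) 2 (λ (u : Nat) → λ (α : Nat) → succ α) 0))
  ~> succ ((λ (ν : Nat) → succ ν) (elimNat (λ (γ : Nat) → Nat) 2 (λ (k : Nat) → λ (u : Nat) → succ u) 0))
  ~> succ (succ (elimNat (λ (ν : Nat) → Nat) 2 (λ (γ : Nat) → λ (k : Nat) → succ k) 0))
  ~> 4
type:
  Nat


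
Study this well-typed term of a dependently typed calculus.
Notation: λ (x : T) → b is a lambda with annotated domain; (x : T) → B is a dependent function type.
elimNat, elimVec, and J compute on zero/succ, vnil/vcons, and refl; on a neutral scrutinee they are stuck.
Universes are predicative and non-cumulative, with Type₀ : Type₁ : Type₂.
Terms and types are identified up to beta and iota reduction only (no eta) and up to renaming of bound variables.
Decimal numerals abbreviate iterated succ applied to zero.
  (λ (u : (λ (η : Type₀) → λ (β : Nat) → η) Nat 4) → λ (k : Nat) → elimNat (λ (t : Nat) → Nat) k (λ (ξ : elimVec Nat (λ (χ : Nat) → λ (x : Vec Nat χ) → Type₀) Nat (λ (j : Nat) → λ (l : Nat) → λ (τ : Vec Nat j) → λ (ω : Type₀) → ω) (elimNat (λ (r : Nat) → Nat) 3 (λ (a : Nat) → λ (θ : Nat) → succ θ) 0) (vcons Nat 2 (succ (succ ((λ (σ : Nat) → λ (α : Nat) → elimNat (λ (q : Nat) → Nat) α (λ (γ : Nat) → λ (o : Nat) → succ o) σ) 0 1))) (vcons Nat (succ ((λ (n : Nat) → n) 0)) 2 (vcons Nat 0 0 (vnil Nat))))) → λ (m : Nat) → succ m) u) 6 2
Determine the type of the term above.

the term's type:
  Nat


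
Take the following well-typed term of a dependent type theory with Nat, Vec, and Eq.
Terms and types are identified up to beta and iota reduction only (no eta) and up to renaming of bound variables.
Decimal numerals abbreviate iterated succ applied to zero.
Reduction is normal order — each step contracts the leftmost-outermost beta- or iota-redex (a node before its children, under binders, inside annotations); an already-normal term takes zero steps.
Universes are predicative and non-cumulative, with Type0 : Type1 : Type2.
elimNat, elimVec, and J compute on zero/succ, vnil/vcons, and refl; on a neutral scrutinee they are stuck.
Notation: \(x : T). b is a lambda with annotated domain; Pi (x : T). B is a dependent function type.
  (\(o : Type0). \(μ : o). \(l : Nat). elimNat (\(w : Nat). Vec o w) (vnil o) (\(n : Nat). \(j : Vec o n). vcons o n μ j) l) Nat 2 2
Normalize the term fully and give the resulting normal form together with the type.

normal form:
  vcons Nat 1 2 (vcons Nat 0 2 (vnil Nat))
the term's type:
  Vec Nat 2


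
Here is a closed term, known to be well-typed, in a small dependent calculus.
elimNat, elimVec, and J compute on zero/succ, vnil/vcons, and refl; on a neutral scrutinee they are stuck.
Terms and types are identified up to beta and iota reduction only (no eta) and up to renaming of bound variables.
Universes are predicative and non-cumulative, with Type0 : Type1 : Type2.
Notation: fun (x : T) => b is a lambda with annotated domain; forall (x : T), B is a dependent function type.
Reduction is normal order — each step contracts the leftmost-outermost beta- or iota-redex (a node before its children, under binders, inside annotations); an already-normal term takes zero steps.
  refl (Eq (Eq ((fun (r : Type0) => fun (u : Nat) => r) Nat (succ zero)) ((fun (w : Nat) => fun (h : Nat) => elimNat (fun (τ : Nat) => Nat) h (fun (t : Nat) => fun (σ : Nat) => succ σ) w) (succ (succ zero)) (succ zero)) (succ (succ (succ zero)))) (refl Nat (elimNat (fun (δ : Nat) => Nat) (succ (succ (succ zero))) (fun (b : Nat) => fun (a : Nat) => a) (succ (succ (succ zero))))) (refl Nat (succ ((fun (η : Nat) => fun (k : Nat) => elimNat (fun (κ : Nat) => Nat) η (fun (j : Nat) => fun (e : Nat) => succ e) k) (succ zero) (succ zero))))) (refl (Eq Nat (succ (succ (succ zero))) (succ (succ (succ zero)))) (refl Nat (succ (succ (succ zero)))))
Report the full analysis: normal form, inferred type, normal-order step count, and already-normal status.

reduced normal form:
  refl (Eq (Eq Nat (succ (succ (succ zero))) (succ (succ (succ zero)))) (refl Nat (succ (succ (succ zero)))) (refl Nat (succ (succ (succ zero))))) (refl (Eq Nat (succ (succ (succ zero))) (succ (succ (succ zero)))) (refl Nat (succ (succ (succ zero)))))
inferred type:
  Eq (Eq (Eq Nat (succ (succ (succ zero))) (succ (succ (succ zero)))) (refl Nat (succ (succ (succ zero)))) (refl Nat (succ (succ (succ zero))))) (refl (Eq Nat (succ (succ (succ zero))) (succ (succ (succ zero)))) (refl Nat (succ (succ (succ zero))))) (refl (Eq Nat (succ (succ (succ zero))) (succ (succ (succ zero)))) (refl Nat (succ (succ (succ zero)))))
reduction steps (normal order): 27
already normal: no
first contracted redex: a beta-redex
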